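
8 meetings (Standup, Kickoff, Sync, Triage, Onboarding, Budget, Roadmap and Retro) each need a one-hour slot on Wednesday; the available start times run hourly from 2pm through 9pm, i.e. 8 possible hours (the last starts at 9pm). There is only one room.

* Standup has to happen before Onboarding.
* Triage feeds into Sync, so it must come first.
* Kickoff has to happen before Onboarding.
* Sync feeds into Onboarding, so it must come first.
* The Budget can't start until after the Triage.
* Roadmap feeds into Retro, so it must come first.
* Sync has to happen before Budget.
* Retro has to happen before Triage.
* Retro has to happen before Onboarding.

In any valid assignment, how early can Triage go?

4pm

Precedence pushes Triage to at least 4pm; downstream work caps Triage at 7pm.
Triage at 4pm is achievable: Onboarding in 8pm, Triage in 4pm, Kickoff in 7pm, Roadmap in 2pm, Budget in 9pm, Retro in 3pm, Standup in 6pm, Sync in 5pm.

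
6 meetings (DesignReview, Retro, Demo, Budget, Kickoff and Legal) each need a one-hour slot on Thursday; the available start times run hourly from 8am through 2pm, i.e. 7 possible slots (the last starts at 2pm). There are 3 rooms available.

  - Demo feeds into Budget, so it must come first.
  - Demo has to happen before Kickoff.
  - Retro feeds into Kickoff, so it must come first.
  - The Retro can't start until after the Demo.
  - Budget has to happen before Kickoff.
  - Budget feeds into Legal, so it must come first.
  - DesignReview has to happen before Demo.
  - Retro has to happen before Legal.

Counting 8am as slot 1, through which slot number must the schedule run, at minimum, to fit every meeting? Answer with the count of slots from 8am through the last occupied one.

4

The precedence chain requires at least 4 distinct slots.
With at most 3 per slot and 6 meetings, at least 2 slots are needed.
4 works (last occupied slot: 11am): for example Legal in 11am; Demo in 9am; DesignReview in 8am; Budget in 10am; Kickoff in 11am; Retro in 10am.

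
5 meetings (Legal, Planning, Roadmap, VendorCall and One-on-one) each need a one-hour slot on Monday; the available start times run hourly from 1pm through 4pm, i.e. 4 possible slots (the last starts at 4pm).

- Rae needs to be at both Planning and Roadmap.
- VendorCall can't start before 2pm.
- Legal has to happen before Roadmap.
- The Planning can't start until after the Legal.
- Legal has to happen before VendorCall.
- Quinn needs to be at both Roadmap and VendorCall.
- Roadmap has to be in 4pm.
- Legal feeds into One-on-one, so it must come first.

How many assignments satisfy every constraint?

Splitting on Legal: it can be 1pm (12), 2pm (2). Listing each branch's schedules as (Planning, Roadmap, VendorCall, One-on-one):
Legal=1pm: (2pm,4pm,2pm,2pm) (2pm,4pm,2pm,3pm) (2pm,4pm,2pm,4pm) (2pm,4pm,3pm,2pm) (2pm,4pm,3pm,3pm) (2pm,4pm,3pm,4pm) (3pm,4pm,2pm,2pm) (3pm,4pm,2pm,3pm) (3pm,4pm,2pm,4pm) (3pm,4pm,3pm,2pm) (3pm,4pm,3pm,3pm) (3pm,4pm,3pm,4pm) — 12.
Legal=2pm: (3pm,4pm,3pm,3pm) (3pm,4pm,3pm,4pm) — 2.
Summing: 12 + 2 = 14.

14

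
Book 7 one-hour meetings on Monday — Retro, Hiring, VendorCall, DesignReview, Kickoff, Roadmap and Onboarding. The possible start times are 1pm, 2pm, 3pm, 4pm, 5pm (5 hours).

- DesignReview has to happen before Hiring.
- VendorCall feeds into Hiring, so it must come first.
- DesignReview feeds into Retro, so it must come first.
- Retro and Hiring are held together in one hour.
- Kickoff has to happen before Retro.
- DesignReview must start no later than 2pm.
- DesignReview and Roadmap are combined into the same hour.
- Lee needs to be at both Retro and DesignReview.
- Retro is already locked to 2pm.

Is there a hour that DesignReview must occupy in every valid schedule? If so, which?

DesignReview's window is 1pm–2pm.
Retro is fixed at 2pm, and DesignReview can't share a hour with Retro.
So DesignReview must be 1pm.

1pm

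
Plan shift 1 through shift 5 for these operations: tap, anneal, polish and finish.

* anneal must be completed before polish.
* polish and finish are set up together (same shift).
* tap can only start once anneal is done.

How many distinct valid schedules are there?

Splitting on tap: it can be shift 2 (4), shift 3 (7), shift 4 (9), shift 5 (10). Listing each branch's schedules as (anneal, polish, finish) by shift number:
tap=shift 2: (1,2,2) (1,3,3) (1,4,4) (1,5,5) — 4.
tap=shift 3: (1,2,2) (1,3,3) (1,4,4) (1,5,5) (2,3,3) (2,4,4) (2,5,5) — 7.
tap=shift 4: (1,2,2) (1,3,3) (1,4,4) (1,5,5) (2,3,3) (2,4,4) (2,5,5) (3,4,4) (3,5,5) — 9.
tap=shift 5: (1,2,2) (1,3,3) (1,4,4) (1,5,5) (2,3,3) (2,4,4) (2,5,5) (3,4,4) (3,5,5) (4,5,5) — 10.
Summing: 4 + 7 + 9 + 10 = 30.

30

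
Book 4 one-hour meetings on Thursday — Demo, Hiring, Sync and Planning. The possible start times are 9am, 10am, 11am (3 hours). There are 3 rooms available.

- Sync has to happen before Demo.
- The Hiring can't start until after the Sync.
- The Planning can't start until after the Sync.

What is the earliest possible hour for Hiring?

10am

Precedence pushes Hiring to at least 10am.
Hiring at 10am is achievable: Planning -> 10am; Hiring -> 10am; Demo -> 10am; Sync -> 9am.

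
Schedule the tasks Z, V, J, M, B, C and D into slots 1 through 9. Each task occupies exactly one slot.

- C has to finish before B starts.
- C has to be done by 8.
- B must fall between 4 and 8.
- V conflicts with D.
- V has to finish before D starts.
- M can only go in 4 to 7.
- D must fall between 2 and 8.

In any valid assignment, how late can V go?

7

Downstream work caps V at 7.
V at 7 is achievable: V -> 7; D -> 8; J -> 1; M -> 4; Z -> 1; B -> 4; C -> 1.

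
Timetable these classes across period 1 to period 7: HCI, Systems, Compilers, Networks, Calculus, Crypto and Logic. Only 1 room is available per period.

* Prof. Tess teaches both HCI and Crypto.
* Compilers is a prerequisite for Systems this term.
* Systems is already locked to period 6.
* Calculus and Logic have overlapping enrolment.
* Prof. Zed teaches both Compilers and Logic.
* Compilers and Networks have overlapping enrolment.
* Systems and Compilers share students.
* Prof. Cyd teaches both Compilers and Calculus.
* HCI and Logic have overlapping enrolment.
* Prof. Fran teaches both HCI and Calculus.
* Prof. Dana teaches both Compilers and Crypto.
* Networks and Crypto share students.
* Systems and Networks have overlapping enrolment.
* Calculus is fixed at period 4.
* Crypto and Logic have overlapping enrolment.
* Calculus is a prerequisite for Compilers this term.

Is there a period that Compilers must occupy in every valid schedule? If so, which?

period 5

Calculus is fixed at period 4 and must come before Compilers, so Compilers is at least period 5.
Systems is fixed at period 6 and must come after Compilers, so Compilers is at most period 5.
So Compilers must be period 5.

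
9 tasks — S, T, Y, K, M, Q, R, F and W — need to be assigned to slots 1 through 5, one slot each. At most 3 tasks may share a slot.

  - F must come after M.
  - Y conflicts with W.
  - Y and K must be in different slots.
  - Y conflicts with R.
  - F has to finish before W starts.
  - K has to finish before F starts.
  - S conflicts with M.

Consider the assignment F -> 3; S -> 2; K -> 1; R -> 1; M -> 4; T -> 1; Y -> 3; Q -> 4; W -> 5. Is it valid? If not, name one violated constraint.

K has to finish before F starts — holds.
F has to finish before W starts — holds.
Y and K must be in different slots — holds.
Y conflicts with R — holds.
At most 3 tasks may share a slot — holds.
Y conflicts with W — holds.
S conflicts with M — holds.
F must come after M — violated.

No. F must come after M is not satisfied.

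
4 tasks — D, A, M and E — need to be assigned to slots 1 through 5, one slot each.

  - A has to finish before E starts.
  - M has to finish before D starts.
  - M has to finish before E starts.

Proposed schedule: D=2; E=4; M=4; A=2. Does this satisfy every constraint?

No. M has to finish before D starts is not satisfied.

M has to finish before E starts — violated.
M has to finish before D starts — violated.
A has to finish before E starts — holds.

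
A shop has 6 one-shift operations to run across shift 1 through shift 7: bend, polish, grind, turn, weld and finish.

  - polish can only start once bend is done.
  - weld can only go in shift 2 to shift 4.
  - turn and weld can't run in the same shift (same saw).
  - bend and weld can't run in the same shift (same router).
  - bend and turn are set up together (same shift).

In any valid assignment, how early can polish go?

shift 2

Precedence pushes polish to at least shift 2.
polish at shift 2 is achievable: weld -> shift 2, polish -> shift 2, finish -> shift 1, grind -> shift 1, bend -> shift 1, turn -> shift 1.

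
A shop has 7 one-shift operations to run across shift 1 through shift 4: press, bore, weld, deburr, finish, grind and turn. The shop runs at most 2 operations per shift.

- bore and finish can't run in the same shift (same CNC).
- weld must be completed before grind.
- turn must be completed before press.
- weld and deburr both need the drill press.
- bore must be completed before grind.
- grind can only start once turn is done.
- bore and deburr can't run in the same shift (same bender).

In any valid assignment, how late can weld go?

Downstream work caps weld at shift 3.
weld at shift 3 is achievable: weld in shift 3, turn in shift 1, finish in shift 3, deburr in shift 2, grind in shift 4, press in shift 2, bore in shift 1.

shift 3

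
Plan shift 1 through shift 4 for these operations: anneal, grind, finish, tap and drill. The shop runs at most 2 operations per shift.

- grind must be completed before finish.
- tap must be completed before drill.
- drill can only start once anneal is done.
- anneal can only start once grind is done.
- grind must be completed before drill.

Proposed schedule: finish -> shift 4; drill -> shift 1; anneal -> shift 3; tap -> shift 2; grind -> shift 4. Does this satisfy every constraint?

No. grind must be completed before drill is not satisfied.

grind must be completed before drill — violated.
anneal can only start once grind is done — violated.
The shop runs at most 2 operations per shift — holds.
grind must be completed before finish — violated.
tap must be completed before drill — violated.
drill can only start once anneal is done — violated.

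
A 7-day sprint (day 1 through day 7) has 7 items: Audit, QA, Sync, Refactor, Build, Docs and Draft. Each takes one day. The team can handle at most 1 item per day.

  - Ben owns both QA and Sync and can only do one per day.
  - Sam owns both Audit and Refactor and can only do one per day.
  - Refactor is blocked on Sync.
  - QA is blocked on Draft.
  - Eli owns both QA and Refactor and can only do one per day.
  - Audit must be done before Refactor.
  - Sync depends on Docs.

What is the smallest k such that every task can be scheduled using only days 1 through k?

7 days

The precedence chain requires at least 3 distinct days.
With at most 1 per day and 7 tasks, at least 7 days are needed.
7 works (last occupied day: day 7): for example Sync -> day 2; Audit -> day 3; Draft -> day 5; QA -> day 6; Refactor -> day 4; Docs -> day 1; Build -> day 7.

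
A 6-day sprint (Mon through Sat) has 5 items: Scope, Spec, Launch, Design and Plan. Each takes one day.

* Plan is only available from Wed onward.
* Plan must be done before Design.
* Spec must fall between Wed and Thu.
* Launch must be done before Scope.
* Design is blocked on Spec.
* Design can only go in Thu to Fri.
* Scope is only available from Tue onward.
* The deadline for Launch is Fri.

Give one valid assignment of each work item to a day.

Launch=Mon; Spec=Wed; Design=Thu; Scope=Tue; Plan=Wed

Checking: Plan(Wed) before Design(Thu); Spec(Wed) before Design(Thu); Launch(Mon) before Scope(Tue); Scope=Tue in [Tue,Sat]; Launch=Mon in [Mon,Fri]; Spec=Wed in [Wed,Thu]; Design=Thu in [Thu,Fri]; Plan=Wed in [Wed,Sat].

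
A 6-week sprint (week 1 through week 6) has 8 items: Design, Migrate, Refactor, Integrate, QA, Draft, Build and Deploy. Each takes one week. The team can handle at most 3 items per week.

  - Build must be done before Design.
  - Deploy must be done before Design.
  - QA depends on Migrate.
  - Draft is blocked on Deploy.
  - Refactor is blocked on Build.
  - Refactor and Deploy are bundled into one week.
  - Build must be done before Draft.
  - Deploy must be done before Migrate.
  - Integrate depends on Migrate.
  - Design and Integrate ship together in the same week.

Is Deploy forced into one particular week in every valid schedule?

No

Deploy can be week 2 (e.g. Migrate in week 3; Deploy in week 2; Integrate in week 4; Refactor in week 2; QA in week 4; Draft in week 3; Build in week 1; Design in week 4) or week 3 (e.g. Design=week 5, Integrate=week 5, Refactor=week 3, QA=week 5, Build=week 1, Deploy=week 3, Draft=week 4, Migrate=week 4).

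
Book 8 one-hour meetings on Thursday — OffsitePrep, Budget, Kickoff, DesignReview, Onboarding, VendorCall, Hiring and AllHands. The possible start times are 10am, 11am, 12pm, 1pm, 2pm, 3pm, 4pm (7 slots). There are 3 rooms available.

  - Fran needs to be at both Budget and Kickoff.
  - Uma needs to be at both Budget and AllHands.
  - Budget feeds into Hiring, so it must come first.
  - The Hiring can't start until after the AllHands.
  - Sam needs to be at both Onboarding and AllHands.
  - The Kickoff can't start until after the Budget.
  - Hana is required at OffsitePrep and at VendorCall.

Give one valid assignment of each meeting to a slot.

Kickoff -> 11am, VendorCall -> 11am, OffsitePrep -> 10am, Budget -> 10am, Hiring -> 12pm, AllHands -> 11am, Onboarding -> 12pm, DesignReview -> 10am

Checking: Budget(10am) before Kickoff(11am); AllHands(11am) before Hiring(12pm); Budget(10am) before Hiring(12pm); Budget(10am) != Kickoff(11am); OffsitePrep(10am) != VendorCall(11am); Onboarding(12pm) != AllHands(11am); Budget(10am) != AllHands(11am); max 3 per slot (cap 3).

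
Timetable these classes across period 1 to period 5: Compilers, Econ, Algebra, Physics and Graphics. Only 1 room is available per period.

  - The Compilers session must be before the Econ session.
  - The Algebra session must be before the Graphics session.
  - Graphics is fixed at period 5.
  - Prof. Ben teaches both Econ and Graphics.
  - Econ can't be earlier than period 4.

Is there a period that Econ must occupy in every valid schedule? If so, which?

Econ's window is period 4–period 5.
Graphics is fixed at period 5, and Econ can't share a period with Graphics.
So Econ must be period 4.

period 4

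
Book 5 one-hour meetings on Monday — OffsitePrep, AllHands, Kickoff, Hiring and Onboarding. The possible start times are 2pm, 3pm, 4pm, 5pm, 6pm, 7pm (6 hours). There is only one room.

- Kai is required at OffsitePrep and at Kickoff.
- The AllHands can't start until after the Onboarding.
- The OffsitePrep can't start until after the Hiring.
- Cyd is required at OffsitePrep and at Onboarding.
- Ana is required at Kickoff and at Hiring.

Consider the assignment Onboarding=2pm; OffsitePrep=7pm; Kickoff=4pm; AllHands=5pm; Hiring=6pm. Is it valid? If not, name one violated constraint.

There is only one room — holds.
Cyd is required at OffsitePrep and at Onboarding — holds.
Ana is required at Kickoff and at Hiring — holds.
The AllHands can't start until after the Onboarding — holds.
The OffsitePrep can't start until after the Hiring — holds.
Kai is required at OffsitePrep and at Kickoff — holds.

Yes, all constraints hold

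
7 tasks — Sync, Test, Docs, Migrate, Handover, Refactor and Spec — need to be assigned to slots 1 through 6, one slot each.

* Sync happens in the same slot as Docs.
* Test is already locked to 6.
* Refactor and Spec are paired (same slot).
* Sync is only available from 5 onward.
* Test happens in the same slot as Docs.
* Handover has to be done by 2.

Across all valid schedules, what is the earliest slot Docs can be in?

Docs must be in the same slot as Test, which can't be before 6, so Docs is at least 6.
Docs at 6 is achievable: Handover -> 1; Sync -> 6; Migrate -> 1; Refactor -> 1; Spec -> 1; Test -> 6; Docs -> 6.

6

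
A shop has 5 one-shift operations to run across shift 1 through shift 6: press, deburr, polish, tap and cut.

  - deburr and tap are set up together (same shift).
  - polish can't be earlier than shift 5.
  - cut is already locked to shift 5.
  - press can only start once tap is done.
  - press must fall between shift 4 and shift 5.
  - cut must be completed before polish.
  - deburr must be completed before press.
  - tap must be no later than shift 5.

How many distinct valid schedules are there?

Splitting on press: it can be shift 4 (3), shift 5 (4). Listing each branch's schedules as (deburr, polish, tap, cut) by shift number:
press=shift 4: (1,6,1,5) (2,6,2,5) (3,6,3,5) — 3.
press=shift 5: (1,6,1,5) (2,6,2,5) (3,6,3,5) (4,6,4,5) — 4.
Summing: 3 + 4 = 7.

7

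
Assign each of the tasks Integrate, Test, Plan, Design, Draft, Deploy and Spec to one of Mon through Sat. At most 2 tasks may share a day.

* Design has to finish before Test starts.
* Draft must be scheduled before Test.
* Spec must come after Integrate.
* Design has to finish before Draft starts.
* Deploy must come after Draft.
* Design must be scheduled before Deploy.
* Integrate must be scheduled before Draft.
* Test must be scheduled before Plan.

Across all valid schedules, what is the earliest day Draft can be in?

Precedence pushes Draft to at least Tue; downstream work caps Draft at Thu.
Draft at Tue is achievable: Spec -> Tue; Integrate -> Mon; Deploy -> Wed; Draft -> Tue; Test -> Wed; Plan -> Thu; Design -> Mon.

Tue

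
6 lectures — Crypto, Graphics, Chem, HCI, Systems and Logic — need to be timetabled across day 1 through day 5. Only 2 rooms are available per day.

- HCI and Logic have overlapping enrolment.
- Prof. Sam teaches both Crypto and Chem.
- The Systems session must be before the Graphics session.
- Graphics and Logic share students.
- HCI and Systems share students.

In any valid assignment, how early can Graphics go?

Precedence pushes Graphics to at least day 2.
Graphics at day 2 is achievable: HCI in day 3, Logic in day 4, Crypto in day 1, Systems in day 1, Graphics in day 2, Chem in day 2.

day 2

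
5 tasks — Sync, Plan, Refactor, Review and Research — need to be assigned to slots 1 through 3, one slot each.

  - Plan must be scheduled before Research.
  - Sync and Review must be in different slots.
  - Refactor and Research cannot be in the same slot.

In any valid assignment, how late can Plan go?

Downstream work caps Plan at 2.
Plan at 2 is achievable: Refactor in 1, Research in 3, Review in 2, Sync in 1, Plan in 2.

2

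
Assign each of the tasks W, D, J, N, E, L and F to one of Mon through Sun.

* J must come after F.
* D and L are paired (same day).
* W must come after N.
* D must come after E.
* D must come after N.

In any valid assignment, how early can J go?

Tue

Precedence pushes J to at least Tue.
J at Tue is achievable: W in Tue; F in Mon; J in Tue; N in Mon; E in Mon; L in Tue; D in Tue.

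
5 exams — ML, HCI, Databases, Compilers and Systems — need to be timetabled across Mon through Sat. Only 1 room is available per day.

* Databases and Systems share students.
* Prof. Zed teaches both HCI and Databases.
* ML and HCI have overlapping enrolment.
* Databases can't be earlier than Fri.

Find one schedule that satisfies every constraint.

Compilers=Wed, Systems=Thu, HCI=Tue, Databases=Fri, ML=Mon

Checking: Databases(Fri) != Systems(Thu); ML(Mon) != HCI(Tue); HCI(Tue) != Databases(Fri); Databases=Fri in [Fri,Sat]; max 1 per day (cap 1).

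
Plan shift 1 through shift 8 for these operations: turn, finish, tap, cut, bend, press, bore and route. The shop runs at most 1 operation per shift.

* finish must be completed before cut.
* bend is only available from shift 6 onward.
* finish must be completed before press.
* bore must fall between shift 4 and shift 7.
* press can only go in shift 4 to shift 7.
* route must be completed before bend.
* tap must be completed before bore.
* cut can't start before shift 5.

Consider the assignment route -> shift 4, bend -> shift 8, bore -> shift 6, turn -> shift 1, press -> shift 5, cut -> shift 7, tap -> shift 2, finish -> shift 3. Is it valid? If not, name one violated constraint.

finish must be completed before cut — holds.
bore must fall between shift 4 and shift 7 — holds.
route must be completed before bend — holds.
finish must be completed before press — holds.
cut can't start before shift 5 — holds.
press can only go in shift 4 to shift 7 — holds.
bend is only available from shift 6 onward — holds.
tap must be completed before bore — holds.
The shop runs at most 1 operation per shift — holds.

Valid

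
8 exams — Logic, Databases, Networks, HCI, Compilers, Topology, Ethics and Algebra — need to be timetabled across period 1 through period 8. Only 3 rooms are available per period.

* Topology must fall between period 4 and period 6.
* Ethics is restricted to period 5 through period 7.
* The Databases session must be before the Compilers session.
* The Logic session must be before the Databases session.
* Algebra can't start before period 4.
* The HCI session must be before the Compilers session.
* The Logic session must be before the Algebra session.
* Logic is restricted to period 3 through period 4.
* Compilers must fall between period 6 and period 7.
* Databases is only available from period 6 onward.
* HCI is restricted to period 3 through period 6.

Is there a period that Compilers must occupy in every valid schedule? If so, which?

Compilers is available from period 6; precedence pushes Compilers to at least period 7; Compilers's own window allows nothing later than period 7.
So Compilers is pinned to period 7.

period 7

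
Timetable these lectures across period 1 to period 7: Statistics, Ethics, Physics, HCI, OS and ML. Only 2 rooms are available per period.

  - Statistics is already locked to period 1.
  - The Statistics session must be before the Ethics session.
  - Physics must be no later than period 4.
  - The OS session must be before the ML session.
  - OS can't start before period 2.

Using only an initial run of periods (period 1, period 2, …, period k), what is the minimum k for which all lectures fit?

The precedence chain requires at least 2 distinct periods.
With at most 2 per period and 6 lectures, at least 3 periods are needed.
Propagating the time windows through the other constraints, ML can't land before period 3, so the schedule must run through at least period 3.
3 works (last occupied period: period 3): for example Ethics in period 2; Physics in period 1; OS in period 2; Statistics in period 1; HCI in period 3; ML in period 3.

3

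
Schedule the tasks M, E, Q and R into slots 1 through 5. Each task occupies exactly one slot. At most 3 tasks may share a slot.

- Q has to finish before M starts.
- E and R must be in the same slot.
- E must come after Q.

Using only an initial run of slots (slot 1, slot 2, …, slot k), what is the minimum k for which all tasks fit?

The precedence chain requires at least 2 distinct slots.
With at most 3 per slot and 4 tasks, at least 2 slots are needed.
2 works (last occupied slot: 2): for example E in 2; M in 2; Q in 1; R in 2.

2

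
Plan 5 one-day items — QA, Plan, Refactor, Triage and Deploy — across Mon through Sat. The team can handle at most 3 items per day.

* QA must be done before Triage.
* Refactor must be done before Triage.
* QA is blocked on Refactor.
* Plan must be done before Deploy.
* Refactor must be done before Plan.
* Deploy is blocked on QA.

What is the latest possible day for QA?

Fri

Precedence pushes QA to at least Tue; downstream work caps QA at Fri.
QA at Fri is achievable: QA in Fri; Triage in Sat; Refactor in Mon; Deploy in Sat; Plan in Tue.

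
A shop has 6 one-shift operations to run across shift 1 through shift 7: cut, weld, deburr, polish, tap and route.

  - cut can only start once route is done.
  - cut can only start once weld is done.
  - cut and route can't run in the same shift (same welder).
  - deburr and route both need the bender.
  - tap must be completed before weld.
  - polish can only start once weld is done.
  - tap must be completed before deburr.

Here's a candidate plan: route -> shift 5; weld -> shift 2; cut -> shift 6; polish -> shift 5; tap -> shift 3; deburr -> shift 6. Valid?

No. tap must be completed before weld is not satisfied.

cut and route can't run in the same shift (same welder) — holds.
tap must be completed before weld — violated.
cut can only start once weld is done — holds.
tap must be completed before deburr — holds.
cut can only start once route is done — holds.
deburr and route both need the bender — holds.
polish can only start once weld is done — holds.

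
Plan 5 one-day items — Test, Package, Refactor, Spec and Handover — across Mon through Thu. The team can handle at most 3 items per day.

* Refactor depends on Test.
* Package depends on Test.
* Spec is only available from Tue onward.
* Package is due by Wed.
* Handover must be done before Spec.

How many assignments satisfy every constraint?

Splitting on Test: it can be Mon (36), Tue (12). Listing each branch's schedules as (Package, Refactor, Spec, Handover):
Test=Mon: (Tue,Tue,Tue,Mon) (Tue,Tue,Wed,Mon) (Tue,Tue,Wed,Tue) (Tue,Tue,Thu,Mon) (Tue,Tue,Thu,Tue) (Tue,Tue,Thu,Wed) (Tue,Wed,Tue,Mon) (Tue,Wed,Wed,Mon) (Tue,Wed,Wed,Tue) (Tue,Wed,Thu,Mon) (Tue,Wed,Thu,Tue) (Tue,Wed,Thu,Wed) (Tue,Thu,Tue,Mon) (Tue,Thu,Wed,Mon) (Tue,Thu,Wed,Tue) (Tue,Thu,Thu,Mon) (Tue,Thu,Thu,Tue) (Tue,Thu,Thu,Wed) (Wed,Tue,Tue,Mon) (Wed,Tue,Wed,Mon) (Wed,Tue,Wed,Tue) (Wed,Tue,Thu,Mon) (Wed,Tue,Thu,Tue) (Wed,Tue,Thu,Wed) (Wed,Wed,Tue,Mon) (Wed,Wed,Wed,Mon) (Wed,Wed,Wed,Tue) (Wed,Wed,Thu,Mon) (Wed,Wed,Thu,Tue) (Wed,Wed,Thu,Wed) (Wed,Thu,Tue,Mon) (Wed,Thu,Wed,Mon) (Wed,Thu,Wed,Tue) (Wed,Thu,Thu,Mon) (Wed,Thu,Thu,Tue) (Wed,Thu,Thu,Wed) — 36.
Test=Tue: (Wed,Wed,Tue,Mon) (Wed,Wed,Wed,Mon) (Wed,Wed,Wed,Tue) (Wed,Wed,Thu,Mon) (Wed,Wed,Thu,Tue) (Wed,Wed,Thu,Wed) (Wed,Thu,Tue,Mon) (Wed,Thu,Wed,Mon) (Wed,Thu,Wed,Tue) (Wed,Thu,Thu,Mon) (Wed,Thu,Thu,Tue) (Wed,Thu,Thu,Wed) — 12.
Summing: 36 + 12 = 48.

48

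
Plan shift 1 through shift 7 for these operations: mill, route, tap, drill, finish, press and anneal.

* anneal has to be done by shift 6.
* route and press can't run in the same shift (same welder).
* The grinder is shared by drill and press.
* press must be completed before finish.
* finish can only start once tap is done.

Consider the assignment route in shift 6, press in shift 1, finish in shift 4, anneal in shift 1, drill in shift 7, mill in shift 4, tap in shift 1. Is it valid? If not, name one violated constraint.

route and press can't run in the same shift (same welder) — holds.
finish can only start once tap is done — holds.
The grinder is shared by drill and press — holds.
anneal has to be done by shift 6 — holds.
press must be completed before finish — holds.

Yes, all constraints hold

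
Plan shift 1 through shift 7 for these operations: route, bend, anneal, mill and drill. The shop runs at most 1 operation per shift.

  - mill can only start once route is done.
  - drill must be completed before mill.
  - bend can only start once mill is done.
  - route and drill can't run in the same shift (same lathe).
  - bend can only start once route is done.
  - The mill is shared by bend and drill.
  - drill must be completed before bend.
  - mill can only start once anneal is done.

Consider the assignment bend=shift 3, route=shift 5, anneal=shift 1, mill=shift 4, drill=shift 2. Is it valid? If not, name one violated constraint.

drill must be completed before mill — holds.
The mill is shared by bend and drill — holds.
bend can only start once route is done — violated.
drill must be completed before bend — holds.
mill can only start once route is done — violated.
route and drill can't run in the same shift (same lathe) — holds.
bend can only start once mill is done — violated.
The shop runs at most 1 operation per shift — holds.
mill can only start once anneal is done — holds.

No. bend can only start once route is done is not satisfied.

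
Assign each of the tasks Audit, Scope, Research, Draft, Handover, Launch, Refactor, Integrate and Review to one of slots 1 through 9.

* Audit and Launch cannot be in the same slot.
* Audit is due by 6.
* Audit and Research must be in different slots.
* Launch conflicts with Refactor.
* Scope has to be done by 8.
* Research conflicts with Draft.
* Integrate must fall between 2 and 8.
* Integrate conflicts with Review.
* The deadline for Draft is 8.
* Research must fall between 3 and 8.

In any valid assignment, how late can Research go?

Research is available from 3; Research's own window allows nothing later than 8.
Research at 8 is achievable: Handover=1; Review=1; Integrate=2; Scope=1; Launch=2; Refactor=1; Draft=1; Audit=1; Research=8.

8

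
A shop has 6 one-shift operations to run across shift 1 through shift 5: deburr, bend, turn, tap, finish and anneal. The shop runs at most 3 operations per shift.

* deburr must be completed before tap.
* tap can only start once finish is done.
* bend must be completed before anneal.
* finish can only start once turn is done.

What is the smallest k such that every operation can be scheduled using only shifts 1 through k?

3

The precedence chain requires at least 3 distinct shifts.
With at most 3 per shift and 6 operations, at least 2 shifts are needed.
3 works (last occupied shift: shift 3): for example anneal -> shift 2, bend -> shift 1, finish -> shift 2, turn -> shift 1, deburr -> shift 1, tap -> shift 3.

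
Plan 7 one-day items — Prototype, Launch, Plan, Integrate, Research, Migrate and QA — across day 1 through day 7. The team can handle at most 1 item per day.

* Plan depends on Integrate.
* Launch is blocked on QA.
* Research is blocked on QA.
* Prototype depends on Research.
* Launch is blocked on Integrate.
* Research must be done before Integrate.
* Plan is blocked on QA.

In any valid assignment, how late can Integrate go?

day 5

Precedence pushes Integrate to at least day 3; downstream work caps Integrate at day 6.
Integrate at day 5 is achievable: Integrate=day 5, Migrate=day 4, Plan=day 7, QA=day 1, Research=day 2, Launch=day 6, Prototype=day 3.
Nothing later works — the capacity limit rule out every day after day 5.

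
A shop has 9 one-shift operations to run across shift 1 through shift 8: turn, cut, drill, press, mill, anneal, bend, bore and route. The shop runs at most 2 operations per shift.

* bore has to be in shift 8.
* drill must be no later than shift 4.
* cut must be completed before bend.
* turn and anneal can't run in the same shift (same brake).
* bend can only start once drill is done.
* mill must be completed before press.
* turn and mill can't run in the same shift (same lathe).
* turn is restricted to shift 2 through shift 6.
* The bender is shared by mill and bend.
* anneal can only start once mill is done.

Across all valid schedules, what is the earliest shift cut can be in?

Downstream work caps cut at shift 7.
cut at shift 1 is achievable: bore -> shift 8; cut -> shift 1; bend -> shift 2; press -> shift 4; mill -> shift 3; turn -> shift 2; drill -> shift 1; anneal -> shift 4; route -> shift 3.

shift 1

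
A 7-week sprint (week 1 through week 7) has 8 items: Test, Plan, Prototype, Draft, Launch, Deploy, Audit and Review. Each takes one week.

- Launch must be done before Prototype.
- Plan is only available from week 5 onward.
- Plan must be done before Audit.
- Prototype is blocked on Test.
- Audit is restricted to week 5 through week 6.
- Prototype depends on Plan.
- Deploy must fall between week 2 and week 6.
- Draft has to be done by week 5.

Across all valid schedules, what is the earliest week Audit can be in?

week 6

Audit is available from week 5; precedence pushes Audit to at least week 6; Audit's own window allows nothing later than week 6.
Audit at week 6 is achievable: Review -> week 1, Prototype -> week 6, Deploy -> week 2, Draft -> week 1, Test -> week 1, Audit -> week 6, Launch -> week 1, Plan -> week 5.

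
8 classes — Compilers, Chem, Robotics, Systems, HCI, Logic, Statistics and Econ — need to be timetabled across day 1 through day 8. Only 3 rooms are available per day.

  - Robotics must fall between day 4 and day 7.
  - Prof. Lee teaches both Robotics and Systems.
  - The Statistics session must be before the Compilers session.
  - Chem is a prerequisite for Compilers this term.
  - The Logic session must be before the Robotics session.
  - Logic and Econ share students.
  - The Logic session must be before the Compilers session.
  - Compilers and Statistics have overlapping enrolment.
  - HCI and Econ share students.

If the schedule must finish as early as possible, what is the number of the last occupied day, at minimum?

4

The precedence chain requires at least 2 distinct days.
With at most 3 per day and 8 classes, at least 3 days are needed.
Robotics can't be placed before day 4, so the schedule must run through at least day 4.
4 works (last occupied day: day 4): for example Econ -> day 3; HCI -> day 2; Robotics -> day 4; Logic -> day 1; Chem -> day 1; Compilers -> day 2; Systems -> day 2; Statistics -> day 1.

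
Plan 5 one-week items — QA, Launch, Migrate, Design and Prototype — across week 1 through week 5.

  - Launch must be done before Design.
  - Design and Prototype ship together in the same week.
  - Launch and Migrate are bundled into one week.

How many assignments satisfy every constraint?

50

Splitting on QA: it can be week 1 (10), week 2 (10), week 3 (10), week 4 (10), week 5 (10). Listing each branch's schedules as (Launch, Migrate, Design, Prototype) by week number:
QA=week 1: (1,1,2,2) (1,1,3,3) (1,1,4,4) (1,1,5,5) (2,2,3,3) (2,2,4,4) (2,2,5,5) (3,3,4,4) (3,3,5,5) (4,4,5,5) — 10.
QA=week 2: (1,1,2,2) (1,1,3,3) (1,1,4,4) (1,1,5,5) (2,2,3,3) (2,2,4,4) (2,2,5,5) (3,3,4,4) (3,3,5,5) (4,4,5,5) — 10.
QA=week 3: (1,1,2,2) (1,1,3,3) (1,1,4,4) (1,1,5,5) (2,2,3,3) (2,2,4,4) (2,2,5,5) (3,3,4,4) (3,3,5,5) (4,4,5,5) — 10.
QA=week 4: (1,1,2,2) (1,1,3,3) (1,1,4,4) (1,1,5,5) (2,2,3,3) (2,2,4,4) (2,2,5,5) (3,3,4,4) (3,3,5,5) (4,4,5,5) — 10.
QA=week 5: (1,1,2,2) (1,1,3,3) (1,1,4,4) (1,1,5,5) (2,2,3,3) (2,2,4,4) (2,2,5,5) (3,3,4,4) (3,3,5,5) (4,4,5,5) — 10.
Summing: 10 + 10 + 10 + 10 + 10 = 50.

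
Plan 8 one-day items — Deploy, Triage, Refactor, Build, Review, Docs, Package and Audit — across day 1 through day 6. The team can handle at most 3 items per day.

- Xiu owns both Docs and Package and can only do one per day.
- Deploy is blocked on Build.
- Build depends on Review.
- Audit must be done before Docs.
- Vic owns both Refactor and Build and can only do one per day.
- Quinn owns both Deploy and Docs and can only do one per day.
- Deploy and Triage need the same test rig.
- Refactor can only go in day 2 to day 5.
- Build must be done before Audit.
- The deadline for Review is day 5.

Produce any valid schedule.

Review in day 1, Refactor in day 2, Audit in day 4, Docs in day 5, Build in day 3, Package in day 1, Triage in day 1, Deploy in day 4

Checking: Build(day 3) before Audit(day 4); Audit(day 4) before Docs(day 5); Review(day 1) before Build(day 3); Build(day 3) before Deploy(day 4); Docs(day 5) != Package(day 1); Deploy(day 4) != Triage(day 1); Deploy(day 4) != Docs(day 5); Refactor(day 2) != Build(day 3); Refactor=day 2 in [day 2,day 5]; Review=day 1 in [day 1,day 5]; max 3 per day (cap 3).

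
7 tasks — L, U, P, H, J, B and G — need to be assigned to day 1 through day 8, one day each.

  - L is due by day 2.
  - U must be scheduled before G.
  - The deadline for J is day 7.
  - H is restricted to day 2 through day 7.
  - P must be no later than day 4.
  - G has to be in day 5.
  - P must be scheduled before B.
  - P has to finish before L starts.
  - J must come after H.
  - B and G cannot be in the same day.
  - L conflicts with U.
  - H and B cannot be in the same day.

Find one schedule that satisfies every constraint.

B=day 3; J=day 3; G=day 5; U=day 1; P=day 1; H=day 2; L=day 2

Checking: U(day 1) before G(day 5); H(day 2) before J(day 3); P(day 1) before L(day 2); P(day 1) before B(day 3); B(day 3) != G(day 5); H(day 2) != B(day 3); L(day 2) != U(day 1); H=day 2 in [day 2,day 7]; L=day 2 in [day 1,day 2]; P=day 1 in [day 1,day 4]; G=day 5 in [day 5,day 5]; J=day 3 in [day 1,day 7].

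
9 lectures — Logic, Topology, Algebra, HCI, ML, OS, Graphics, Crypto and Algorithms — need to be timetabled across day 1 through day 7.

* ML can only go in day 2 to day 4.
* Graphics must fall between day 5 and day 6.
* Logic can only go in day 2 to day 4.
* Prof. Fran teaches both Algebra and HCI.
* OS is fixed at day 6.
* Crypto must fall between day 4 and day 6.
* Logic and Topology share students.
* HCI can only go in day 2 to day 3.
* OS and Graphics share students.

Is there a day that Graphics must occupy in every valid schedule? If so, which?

day 5

Graphics's window is day 5–day 6.
OS is fixed at day 6, and Graphics can't share a day with OS.
So Graphics must be day 5.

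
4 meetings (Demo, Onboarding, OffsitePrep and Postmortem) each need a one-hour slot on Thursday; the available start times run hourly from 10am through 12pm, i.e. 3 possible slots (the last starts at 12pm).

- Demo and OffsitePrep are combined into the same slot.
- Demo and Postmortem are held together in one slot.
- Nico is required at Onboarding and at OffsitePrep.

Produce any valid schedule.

OffsitePrep in 10am, Onboarding in 11am, Postmortem in 10am, Demo in 10am

Checking: Onboarding(11am) != OffsitePrep(10am); Demo = OffsitePrep = 10am; Demo = Postmortem = 10am.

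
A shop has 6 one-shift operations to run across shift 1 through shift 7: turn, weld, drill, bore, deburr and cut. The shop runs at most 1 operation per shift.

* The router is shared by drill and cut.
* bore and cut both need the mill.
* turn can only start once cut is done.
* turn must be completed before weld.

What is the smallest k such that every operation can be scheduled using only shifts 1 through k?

The precedence chain requires at least 3 distinct shifts.
With at most 1 per shift and 6 operations, at least 6 shifts are needed.
6 works (last occupied shift: shift 6): for example cut in shift 1; turn in shift 2; deburr in shift 6; weld in shift 3; drill in shift 4; bore in shift 5.

6 shifts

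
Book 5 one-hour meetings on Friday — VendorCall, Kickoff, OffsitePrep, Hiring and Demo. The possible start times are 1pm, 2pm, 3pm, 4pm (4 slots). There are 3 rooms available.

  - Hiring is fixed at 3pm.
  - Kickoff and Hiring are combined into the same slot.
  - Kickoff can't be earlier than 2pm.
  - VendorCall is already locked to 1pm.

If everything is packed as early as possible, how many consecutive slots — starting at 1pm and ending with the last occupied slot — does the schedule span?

With at most 3 per slot and 5 meetings, at least 2 slots are needed.
Hiring can't be placed before 3pm — that is slot 3 counting from 1pm — so the schedule must run through at least 3 slots.
3 works (last occupied slot: 3pm): for example VendorCall in 1pm; OffsitePrep in 1pm; Hiring in 3pm; Kickoff in 3pm; Demo in 1pm.

3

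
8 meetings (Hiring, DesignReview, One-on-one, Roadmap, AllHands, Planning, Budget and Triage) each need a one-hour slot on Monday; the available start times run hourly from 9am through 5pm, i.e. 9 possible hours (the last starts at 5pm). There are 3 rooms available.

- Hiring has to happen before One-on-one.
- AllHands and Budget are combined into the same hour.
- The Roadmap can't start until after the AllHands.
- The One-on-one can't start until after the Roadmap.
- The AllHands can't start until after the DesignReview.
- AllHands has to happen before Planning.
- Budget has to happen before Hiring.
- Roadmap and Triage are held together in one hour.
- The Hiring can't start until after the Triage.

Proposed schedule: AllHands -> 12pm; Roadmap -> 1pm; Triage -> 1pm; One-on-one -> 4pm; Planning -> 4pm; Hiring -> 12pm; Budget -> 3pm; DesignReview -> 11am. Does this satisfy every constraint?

AllHands has to happen before Planning — holds.
Hiring has to happen before One-on-one — holds.
There are 3 rooms available — holds.
The Roadmap can't start until after the AllHands — holds.
Budget has to happen before Hiring — violated.
Roadmap and Triage are held together in one hour — holds.
The One-on-one can't start until after the Roadmap — holds.
The AllHands can't start until after the DesignReview — holds.
AllHands and Budget are combined into the same hour — violated.
The Hiring can't start until after the Triage — violated.

No — it violates: Budget has to happen before Hiring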